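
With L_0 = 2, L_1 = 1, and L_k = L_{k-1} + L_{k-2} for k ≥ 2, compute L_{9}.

76

Iterating the recurrence up to L_{5} = 11 and L_{4} = 7:
L_{6} = L_{5} + L_{4} = 11 + 7 = 18
L_{7} = L_{6} + L_{5} = 18 + 11 = 29
L_{8} = L_{7} + L_{6} = 29 + 18 = 47
L_{9} = L_{8} + L_{7} = 47 + 29 = 76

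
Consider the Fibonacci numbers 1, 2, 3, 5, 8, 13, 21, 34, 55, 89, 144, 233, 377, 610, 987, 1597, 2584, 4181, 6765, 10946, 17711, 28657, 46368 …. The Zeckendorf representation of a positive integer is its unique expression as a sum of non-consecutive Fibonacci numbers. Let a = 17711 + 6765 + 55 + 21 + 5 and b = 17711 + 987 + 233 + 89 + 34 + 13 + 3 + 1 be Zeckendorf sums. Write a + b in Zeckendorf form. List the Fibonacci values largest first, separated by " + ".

The two numbers are 24557 and 19071, so their sum is 43628.
Greedily peel off the largest Fibonacci term at each step:
43628: greatest Fibonacci not exceeding it is 28657, leaving 14971
14971: greatest Fibonacci not exceeding it is 10946, leaving 4025
4025: greatest Fibonacci not exceeding it is 2584, leaving 1441
1441: greatest Fibonacci not exceeding it is 987, leaving 454
454: greatest Fibonacci not exceeding it is 377, leaving 77
77: greatest Fibonacci not exceeding it is 55, leaving 22
22: greatest Fibonacci not exceeding it is 21, leaving 1
1: greatest Fibonacci not exceeding it is 1, leaving 0

28657 + 10946 + 2584 + 987 + 377 + 55 + 21 + 1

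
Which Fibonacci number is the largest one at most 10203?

6765

6765 ≤ 10203 < 10946, so the largest Fibonacci number not exceeding 10203 is 6765.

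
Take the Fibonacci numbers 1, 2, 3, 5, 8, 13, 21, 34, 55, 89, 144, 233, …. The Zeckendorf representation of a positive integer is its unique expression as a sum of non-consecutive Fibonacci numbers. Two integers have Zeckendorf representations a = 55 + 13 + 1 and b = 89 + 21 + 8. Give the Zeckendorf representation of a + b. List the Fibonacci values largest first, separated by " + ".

144 + 34 + 8 + 1

The two numbers are 69 and 118, so their sum is 187.
Greedy algorithm:
187 − 144 = 43
43 − 34 = 9
9 − 8 = 1
1 − 1 = 0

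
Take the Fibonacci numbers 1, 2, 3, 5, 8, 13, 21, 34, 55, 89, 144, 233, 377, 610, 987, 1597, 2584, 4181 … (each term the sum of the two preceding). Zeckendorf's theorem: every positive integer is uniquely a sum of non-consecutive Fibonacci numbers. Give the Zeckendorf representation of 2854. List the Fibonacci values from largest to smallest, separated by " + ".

2584 + 233 + 34 + 3

largest Fibonacci ≤ 2854 is 2584; 2854 − 2584 = 270
largest Fibonacci ≤ 270 is 233; 270 − 233 = 37
largest Fibonacci ≤ 37 is 34; 37 − 34 = 3
largest Fibonacci ≤ 3 is 3; 3 − 3 = 0
So 2854 = 2584 + 233 + 34 + 3, with no two terms consecutive in the sequence.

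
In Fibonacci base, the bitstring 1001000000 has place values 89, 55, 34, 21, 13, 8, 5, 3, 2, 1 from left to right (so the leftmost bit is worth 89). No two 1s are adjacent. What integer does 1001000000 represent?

110

Summing the place values of the 1 bits: 89 + 21 = 110.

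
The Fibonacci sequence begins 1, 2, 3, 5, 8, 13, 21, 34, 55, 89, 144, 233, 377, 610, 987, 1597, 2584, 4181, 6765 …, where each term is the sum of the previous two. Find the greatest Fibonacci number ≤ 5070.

4181 ≤ 5070 < 6765, so the largest Fibonacci number not exceeding 5070 is 4181.

4181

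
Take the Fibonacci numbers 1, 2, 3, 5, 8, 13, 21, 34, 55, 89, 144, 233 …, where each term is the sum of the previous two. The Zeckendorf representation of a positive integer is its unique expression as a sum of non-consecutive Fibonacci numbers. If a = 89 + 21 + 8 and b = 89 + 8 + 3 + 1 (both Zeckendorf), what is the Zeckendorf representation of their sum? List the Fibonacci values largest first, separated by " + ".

The two numbers are 118 and 101, so their sum is 219.
Greedily peel off the largest Fibonacci term at each step:
219 − 144 = 75
75 − 55 = 20
20 − 13 = 7
7 − 5 = 2
2 − 2 = 0

144 + 55 + 13 + 5 + 2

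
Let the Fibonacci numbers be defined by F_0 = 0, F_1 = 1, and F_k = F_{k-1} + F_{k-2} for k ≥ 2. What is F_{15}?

Iterating the recurrence up to F_{9} = 34 and F_{8} = 21:
F_{10} = F_{9} + F_{8} = 34 + 21 = 55
F_{11} = F_{10} + F_{9} = 55 + 34 = 89
F_{12} = F_{11} + F_{10} = 89 + 55 = 144
F_{13} = F_{12} + F_{11} = 144 + 89 = 233
F_{14} = F_{13} + F_{12} = 233 + 144 = 377
F_{15} = F_{14} + F_{13} = 377 + 233 = 610

610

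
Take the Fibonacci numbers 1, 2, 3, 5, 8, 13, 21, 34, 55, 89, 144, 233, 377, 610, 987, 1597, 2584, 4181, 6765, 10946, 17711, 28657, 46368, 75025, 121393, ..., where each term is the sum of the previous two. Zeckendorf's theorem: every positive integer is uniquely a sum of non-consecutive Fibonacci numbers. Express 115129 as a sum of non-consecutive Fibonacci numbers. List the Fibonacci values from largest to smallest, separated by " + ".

Greedy algorithm:
115129 − 75025 = 40104
40104 − 28657 = 11447
11447 − 10946 = 501
501 − 377 = 124
124 − 89 = 35
35 − 34 = 1
1 − 1 = 0
So 115129 = 75025 + 28657 + 10946 + 377 + 89 + 34 + 1, with no two terms consecutive in the sequence.

75025 + 28657 + 10946 + 377 + 89 + 34 + 1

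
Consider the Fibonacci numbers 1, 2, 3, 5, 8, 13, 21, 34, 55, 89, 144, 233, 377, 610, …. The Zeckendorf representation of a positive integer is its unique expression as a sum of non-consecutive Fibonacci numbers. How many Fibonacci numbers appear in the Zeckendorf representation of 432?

377 ≤ 432 < 610, so take 377; remainder 55
55 ≤ 55 < 89, so take 55; remainder 0
432 = 377 + 55, which has 2 terms.

2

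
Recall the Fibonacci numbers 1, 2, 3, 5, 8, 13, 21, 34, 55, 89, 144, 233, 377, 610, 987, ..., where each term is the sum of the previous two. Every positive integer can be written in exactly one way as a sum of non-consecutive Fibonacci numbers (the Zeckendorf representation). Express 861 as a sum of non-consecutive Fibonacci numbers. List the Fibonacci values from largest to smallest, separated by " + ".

take 610 (≤ 861); 861 − 610 = 251
take 233 (≤ 251); 251 − 233 = 18
take 13 (≤ 18); 18 − 13 = 5
take 5 (≤ 5); 5 − 5 = 0
So 861 = 610 + 233 + 13 + 5, with no two terms consecutive in the sequence.

610 + 233 + 13 + 5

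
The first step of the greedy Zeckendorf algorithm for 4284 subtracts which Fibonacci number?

4181 ≤ 4284 < 6765, so the largest Fibonacci number not exceeding 4284 is 4181.

4181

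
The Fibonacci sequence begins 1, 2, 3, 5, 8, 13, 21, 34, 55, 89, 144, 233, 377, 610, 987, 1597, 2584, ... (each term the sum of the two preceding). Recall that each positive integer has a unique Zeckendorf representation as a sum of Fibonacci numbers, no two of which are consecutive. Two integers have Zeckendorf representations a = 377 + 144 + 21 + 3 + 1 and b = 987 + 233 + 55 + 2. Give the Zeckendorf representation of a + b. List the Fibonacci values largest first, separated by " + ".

1597 + 144 + 55 + 21 + 5 + 1

The two numbers are 546 and 1277, so their sum is 1823.
Greedily peel off the largest Fibonacci term at each step:
1823: greatest Fibonacci not exceeding it is 1597, leaving 226
226: greatest Fibonacci not exceeding it is 144, leaving 82
82: greatest Fibonacci not exceeding it is 55, leaving 27
27: greatest Fibonacci not exceeding it is 21, leaving 6
6: greatest Fibonacci not exceeding it is 5, leaving 1
1: greatest Fibonacci not exceeding it is 1, leaving 0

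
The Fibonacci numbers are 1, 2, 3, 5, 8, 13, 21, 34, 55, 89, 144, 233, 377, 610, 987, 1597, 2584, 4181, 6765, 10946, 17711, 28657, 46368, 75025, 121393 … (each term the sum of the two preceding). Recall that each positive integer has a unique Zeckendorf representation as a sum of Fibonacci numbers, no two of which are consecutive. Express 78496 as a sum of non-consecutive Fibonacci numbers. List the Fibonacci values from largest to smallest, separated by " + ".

78496 − 75025 = 3471
3471 − 2584 = 887
887 − 610 = 277
277 − 233 = 44
44 − 34 = 10
10 − 8 = 2
2 − 2 = 0
So 78496 = 75025 + 2584 + 610 + 233 + 34 + 8 + 2, with no two terms consecutive in the sequence.

75025 + 2584 + 610 + 233 + 34 + 8 + 2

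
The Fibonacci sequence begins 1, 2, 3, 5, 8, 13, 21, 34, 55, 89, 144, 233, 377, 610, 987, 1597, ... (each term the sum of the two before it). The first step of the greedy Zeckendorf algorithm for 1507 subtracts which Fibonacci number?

987

987 ≤ 1507 < 1597, so the largest Fibonacci number not exceeding 1507 is 987.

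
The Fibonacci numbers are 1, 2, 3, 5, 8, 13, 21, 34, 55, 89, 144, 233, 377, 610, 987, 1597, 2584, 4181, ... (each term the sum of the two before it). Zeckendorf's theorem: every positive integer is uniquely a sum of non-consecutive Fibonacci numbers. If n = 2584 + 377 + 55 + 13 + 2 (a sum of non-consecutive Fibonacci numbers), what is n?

3031

2584 + 377 + 55 + 13 + 2 = 3031.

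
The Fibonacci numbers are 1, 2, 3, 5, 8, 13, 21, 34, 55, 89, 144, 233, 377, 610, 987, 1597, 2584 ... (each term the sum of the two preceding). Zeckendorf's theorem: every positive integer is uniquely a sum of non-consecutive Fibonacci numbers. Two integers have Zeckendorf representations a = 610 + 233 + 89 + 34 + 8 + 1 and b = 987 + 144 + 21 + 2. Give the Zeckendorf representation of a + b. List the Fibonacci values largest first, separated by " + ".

1597 + 377 + 144 + 8 + 3

The two numbers are 975 and 1154, so their sum is 2129.
Greedy algorithm:
2129 − 1597 = 532
532 − 377 = 155
155 − 144 = 11
11 − 8 = 3
3 − 3 = 0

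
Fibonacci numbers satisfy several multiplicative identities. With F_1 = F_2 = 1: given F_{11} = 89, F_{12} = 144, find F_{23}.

28657

By the addition formula F_{m+n} = F_m F_{n+1} + F_{m−1} F_n with m=12, n=11: F_{23} = 144·144 + 89·89 = 20736 + 7921 = 28657.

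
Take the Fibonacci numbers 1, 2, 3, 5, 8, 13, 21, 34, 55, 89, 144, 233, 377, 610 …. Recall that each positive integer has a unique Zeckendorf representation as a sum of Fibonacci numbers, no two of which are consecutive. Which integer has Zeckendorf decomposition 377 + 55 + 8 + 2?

442

377 + 55 + 8 + 2 = 442.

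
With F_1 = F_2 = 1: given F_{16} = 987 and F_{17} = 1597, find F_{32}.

2178309

By the doubling identity F_{2k} = F_k(2F_{k+1} − F_k): F_{32} = 987·(2·1597 − 987) = 987·2207 = 2178309.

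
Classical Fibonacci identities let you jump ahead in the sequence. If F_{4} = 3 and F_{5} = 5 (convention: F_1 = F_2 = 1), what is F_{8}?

21

By the doubling identity F_{2k} = F_k(2F_{k+1} − F_k): F_{8} = 3·(2·5 − 3) = 3·7 = 21.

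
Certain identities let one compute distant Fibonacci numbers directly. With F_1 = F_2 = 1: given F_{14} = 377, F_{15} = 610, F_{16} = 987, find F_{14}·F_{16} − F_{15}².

-1

377·987 − 610² = 372099 − 372100 = -1. (Cassini's identity: F_{k−1}F_{k+1} − F_k² = (−1)^k.)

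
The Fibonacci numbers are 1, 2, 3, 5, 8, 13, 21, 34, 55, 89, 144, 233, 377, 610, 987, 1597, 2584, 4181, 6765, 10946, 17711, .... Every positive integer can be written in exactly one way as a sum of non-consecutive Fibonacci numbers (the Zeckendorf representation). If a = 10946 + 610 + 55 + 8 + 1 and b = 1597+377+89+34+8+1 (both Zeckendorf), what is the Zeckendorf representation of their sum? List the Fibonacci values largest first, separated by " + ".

The two numbers are 11620 and 2106, so their sum is 13726.
Greedy algorithm:
largest Fibonacci ≤ 13726 is 10946; 13726 − 10946 = 2780
largest Fibonacci ≤ 2780 is 2584; 2780 − 2584 = 196
largest Fibonacci ≤ 196 is 144; 196 − 144 = 52
largest Fibonacci ≤ 52 is 34; 52 − 34 = 18
largest Fibonacci ≤ 18 is 13; 18 − 13 = 5
largest Fibonacci ≤ 5 is 5; 5 − 5 = 0

10946 + 2584 + 144 + 34 + 13 + 5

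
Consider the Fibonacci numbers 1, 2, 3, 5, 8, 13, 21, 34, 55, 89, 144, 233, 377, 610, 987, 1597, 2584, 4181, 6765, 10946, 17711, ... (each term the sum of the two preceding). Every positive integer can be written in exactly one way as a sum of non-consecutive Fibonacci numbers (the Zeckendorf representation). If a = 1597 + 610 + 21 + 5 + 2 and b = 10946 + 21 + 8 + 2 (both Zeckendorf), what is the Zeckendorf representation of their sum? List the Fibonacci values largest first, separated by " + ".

10946 + 1597 + 610 + 55 + 3 + 1

The two numbers are 2235 and 10977, so their sum is 13212.
Greedy algorithm:
subtract 10946 from 13212: 2266 remains
subtract 1597 from 2266: 669 remains
subtract 610 from 669: 59 remains
subtract 55 from 59: 4 remains
subtract 3 from 4: 1 remains
subtract 1 from 1: 0 remains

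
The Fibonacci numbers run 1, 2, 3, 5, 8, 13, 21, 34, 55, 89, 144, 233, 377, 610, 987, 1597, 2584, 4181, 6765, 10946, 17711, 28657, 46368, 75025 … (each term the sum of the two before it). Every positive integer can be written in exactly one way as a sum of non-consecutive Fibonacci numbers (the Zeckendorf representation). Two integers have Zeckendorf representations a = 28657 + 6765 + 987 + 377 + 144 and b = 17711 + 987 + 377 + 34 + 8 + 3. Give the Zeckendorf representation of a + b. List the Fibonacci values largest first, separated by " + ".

The two numbers are 36930 and 19120, so their sum is 56050.
46368 ≤ 56050 < 75025, so take 46368; remainder 9682
6765 ≤ 9682 < 10946, so take 6765; remainder 2917
2584 ≤ 2917 < 4181, so take 2584; remainder 333
233 ≤ 333 < 377, so take 233; remainder 100
89 ≤ 100 < 144, so take 89; remainder 11
8 ≤ 11 < 13, so take 8; remainder 3
3 ≤ 3 < 5, so take 3; remainder 0

46368 + 6765 + 2584 + 233 + 89 + 8 + 3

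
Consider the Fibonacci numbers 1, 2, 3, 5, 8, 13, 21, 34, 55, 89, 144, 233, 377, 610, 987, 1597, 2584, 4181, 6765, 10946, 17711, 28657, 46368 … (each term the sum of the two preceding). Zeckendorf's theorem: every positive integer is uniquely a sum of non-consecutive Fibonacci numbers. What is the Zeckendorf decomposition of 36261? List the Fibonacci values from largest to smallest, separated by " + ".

Repeatedly subtract the largest Fibonacci number that fits:
36261 − 28657 = 7604
7604 − 6765 = 839
839 − 610 = 229
229 − 144 = 85
85 − 55 = 30
30 − 21 = 9
9 − 8 = 1
1 − 1 = 0
So 36261 = 28657 + 6765 + 610 + 144 + 55 + 21 + 8 + 1, with no two terms consecutive in the sequence.

28657 + 6765 + 610 + 144 + 55 + 21 + 8 + 1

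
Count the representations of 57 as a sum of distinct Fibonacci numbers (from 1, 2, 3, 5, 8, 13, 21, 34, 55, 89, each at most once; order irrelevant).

Starting from the Zeckendorf form and repeatedly splitting a term F_k into F_{k−1} + F_{k−2} (when neither is already used) reaches every representation.
57 = 55+2 = 34+21+2 = 34+13+8+2 = 34+13+5+3+2 — 4 representations.

4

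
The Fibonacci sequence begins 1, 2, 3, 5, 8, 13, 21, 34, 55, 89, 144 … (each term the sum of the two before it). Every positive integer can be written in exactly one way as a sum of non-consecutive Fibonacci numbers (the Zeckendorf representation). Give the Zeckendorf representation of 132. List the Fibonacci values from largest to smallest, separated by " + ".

Greedy algorithm:
take 89 (≤ 132); 132 − 89 = 43
take 34 (≤ 43); 43 − 34 = 9
take 8 (≤ 9); 9 − 8 = 1
take 1 (≤ 1); 1 − 1 = 0
So 132 = 89 + 34 + 8 + 1, with no two terms consecutive in the sequence.

89 + 34 + 8 + 1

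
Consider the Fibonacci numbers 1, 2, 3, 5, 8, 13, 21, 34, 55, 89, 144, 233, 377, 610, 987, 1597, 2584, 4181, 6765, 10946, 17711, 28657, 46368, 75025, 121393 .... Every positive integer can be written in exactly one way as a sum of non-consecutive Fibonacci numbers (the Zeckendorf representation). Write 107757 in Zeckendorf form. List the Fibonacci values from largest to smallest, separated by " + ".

75025 + 28657 + 2584 + 987 + 377 + 89 + 34 + 3 + 1

largest Fibonacci ≤ 107757 is 75025; 107757 − 75025 = 32732
largest Fibonacci ≤ 32732 is 28657; 32732 − 28657 = 4075
largest Fibonacci ≤ 4075 is 2584; 4075 − 2584 = 1491
largest Fibonacci ≤ 1491 is 987; 1491 − 987 = 504
largest Fibonacci ≤ 504 is 377; 504 − 377 = 127
largest Fibonacci ≤ 127 is 89; 127 − 89 = 38
largest Fibonacci ≤ 38 is 34; 38 − 34 = 4
largest Fibonacci ≤ 4 is 3; 4 − 3 = 1
largest Fibonacci ≤ 1 is 1; 1 − 1 = 0
So 107757 = 75025 + 28657 + 2584 + 987 + 377 + 89 + 34 + 3 + 1, with no two terms consecutive in the sequence.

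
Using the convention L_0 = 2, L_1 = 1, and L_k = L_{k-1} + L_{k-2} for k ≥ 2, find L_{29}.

Iterating the recurrence up to L_{22} = 39603 and L_{21} = 24476:
L_{23} = L_{22} + L_{21} = 39603 + 24476 = 64079
L_{24} = L_{23} + L_{22} = 64079 + 39603 = 103682
L_{25} = L_{24} + L_{23} = 103682 + 64079 = 167761
L_{26} = L_{25} + L_{24} = 167761 + 103682 = 271443
L_{27} = L_{26} + L_{25} = 271443 + 167761 = 439204
L_{28} = L_{27} + L_{26} = 439204 + 271443 = 710647
L_{29} = L_{28} + L_{27} = 710647 + 439204 = 1149851

1149851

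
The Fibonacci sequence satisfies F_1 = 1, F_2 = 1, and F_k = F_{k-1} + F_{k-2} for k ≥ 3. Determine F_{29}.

Iterating the recurrence up to F_{21} = 10946 and F_{20} = 6765:
F_{22} = F_{21} + F_{20} = 10946 + 6765 = 17711
F_{23} = F_{22} + F_{21} = 17711 + 10946 = 28657
F_{24} = F_{23} + F_{22} = 28657 + 17711 = 46368
F_{25} = F_{24} + F_{23} = 46368 + 28657 = 75025
F_{26} = F_{25} + F_{24} = 75025 + 46368 = 121393
F_{27} = F_{26} + F_{25} = 121393 + 75025 = 196418
F_{28} = F_{27} + F_{26} = 196418 + 121393 = 317811
F_{29} = F_{28} + F_{27} = 317811 + 196418 = 514229

514229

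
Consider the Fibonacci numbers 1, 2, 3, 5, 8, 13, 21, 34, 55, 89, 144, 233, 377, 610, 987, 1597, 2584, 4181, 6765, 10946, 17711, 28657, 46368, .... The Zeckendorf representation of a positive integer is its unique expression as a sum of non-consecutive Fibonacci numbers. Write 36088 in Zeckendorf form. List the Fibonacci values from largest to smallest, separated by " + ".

28657 + 6765 + 610 + 55 + 1

Greedily peel off the largest Fibonacci term at each step:
take 28657 (≤ 36088); 36088 − 28657 = 7431
take 6765 (≤ 7431); 7431 − 6765 = 666
take 610 (≤ 666); 666 − 610 = 56
take 55 (≤ 56); 56 − 55 = 1
take 1 (≤ 1); 1 − 1 = 0
So 36088 = 28657 + 6765 + 610 + 55 + 1, with no two terms consecutive in the sequence.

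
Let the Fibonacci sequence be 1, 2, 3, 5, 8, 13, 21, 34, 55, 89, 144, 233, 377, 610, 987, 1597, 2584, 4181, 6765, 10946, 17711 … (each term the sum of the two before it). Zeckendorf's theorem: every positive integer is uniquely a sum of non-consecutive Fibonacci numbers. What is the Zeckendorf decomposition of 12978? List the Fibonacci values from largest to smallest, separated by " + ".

Greedily peel off the largest Fibonacci term at each step:
take 10946 (≤ 12978); 12978 − 10946 = 2032
take 1597 (≤ 2032); 2032 − 1597 = 435
take 377 (≤ 435); 435 − 377 = 58
take 55 (≤ 58); 58 − 55 = 3
take 3 (≤ 3); 3 − 3 = 0
So 12978 = 10946 + 1597 + 377 + 55 + 3, with no two terms consecutive in the sequence.

10946 + 1597 + 377 + 55 + 3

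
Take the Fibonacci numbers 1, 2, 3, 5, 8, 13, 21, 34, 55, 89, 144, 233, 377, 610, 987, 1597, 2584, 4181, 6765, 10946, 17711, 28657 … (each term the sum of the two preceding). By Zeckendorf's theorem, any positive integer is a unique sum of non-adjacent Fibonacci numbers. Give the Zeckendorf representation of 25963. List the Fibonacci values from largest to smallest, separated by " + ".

Greedy algorithm:
subtract 17711 from 25963: 8252 remains
subtract 6765 from 8252: 1487 remains
subtract 987 from 1487: 500 remains
subtract 377 from 500: 123 remains
subtract 89 from 123: 34 remains
subtract 34 from 34: 0 remains
So 25963 = 17711 + 6765 + 987 + 377 + 89 + 34, with no two terms consecutive in the sequence.

17711 + 6765 + 987 + 377 + 89 + 34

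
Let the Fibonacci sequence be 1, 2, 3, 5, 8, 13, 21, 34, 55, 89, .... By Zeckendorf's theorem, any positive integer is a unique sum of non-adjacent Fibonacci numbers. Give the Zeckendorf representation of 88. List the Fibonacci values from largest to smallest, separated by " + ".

take 55 (≤ 88); 88 − 55 = 33
take 21 (≤ 33); 33 − 21 = 12
take 8 (≤ 12); 12 − 8 = 4
take 3 (≤ 4); 4 − 3 = 1
take 1 (≤ 1); 1 − 1 = 0
So 88 = 55 + 21 + 8 + 3 + 1, with no two terms consecutive in the sequence.

55 + 21 + 8 + 3 + 1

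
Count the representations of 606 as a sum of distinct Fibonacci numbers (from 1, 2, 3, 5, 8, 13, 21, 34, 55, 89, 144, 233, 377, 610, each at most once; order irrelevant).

6

Starting from the Zeckendorf form and repeatedly splitting a term F_k into F_{k−1} + F_{k−2} (when neither is already used) reaches every representation.
606 = 377+144+55+21+8+1 = 377+144+55+21+5+3+1 = 377+144+55+13+8+5+3+1 = 377+144+34+21+13+8+5+3+1 = … (2 more), for 6 in all.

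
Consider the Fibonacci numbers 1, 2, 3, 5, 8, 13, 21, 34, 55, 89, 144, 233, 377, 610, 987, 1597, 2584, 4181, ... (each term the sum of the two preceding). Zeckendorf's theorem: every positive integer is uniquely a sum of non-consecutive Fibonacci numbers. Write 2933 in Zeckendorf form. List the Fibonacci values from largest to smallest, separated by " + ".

Repeatedly subtract the largest Fibonacci number that fits:
2933: greatest Fibonacci not exceeding it is 2584, leaving 349
349: greatest Fibonacci not exceeding it is 233, leaving 116
116: greatest Fibonacci not exceeding it is 89, leaving 27
27: greatest Fibonacci not exceeding it is 21, leaving 6
6: greatest Fibonacci not exceeding it is 5, leaving 1
1: greatest Fibonacci not exceeding it is 1, leaving 0
So 2933 = 2584 + 233 + 89 + 21 + 5 + 1, with no two terms consecutive in the sequence.

2584 + 233 + 89 + 21 + 5 + 1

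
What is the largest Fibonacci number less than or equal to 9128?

6765 ≤ 9128 < 10946, so the largest Fibonacci number not exceeding 9128 is 6765.

6765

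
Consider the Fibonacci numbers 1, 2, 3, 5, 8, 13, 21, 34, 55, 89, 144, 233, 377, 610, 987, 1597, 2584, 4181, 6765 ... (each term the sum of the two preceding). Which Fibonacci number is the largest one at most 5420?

4181 ≤ 5420 < 6765, so the largest Fibonacci number not exceeding 5420 is 4181.

4181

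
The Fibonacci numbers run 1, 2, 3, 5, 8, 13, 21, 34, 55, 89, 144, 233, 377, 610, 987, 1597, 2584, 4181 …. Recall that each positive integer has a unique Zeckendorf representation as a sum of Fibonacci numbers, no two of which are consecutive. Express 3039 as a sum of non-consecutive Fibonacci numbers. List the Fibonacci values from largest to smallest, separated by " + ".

take 2584 (≤ 3039); 3039 − 2584 = 455
take 377 (≤ 455); 455 − 377 = 78
take 55 (≤ 78); 78 − 55 = 23
take 21 (≤ 23); 23 − 21 = 2
take 2 (≤ 2); 2 − 2 = 0
So 3039 = 2584 + 377 + 55 + 21 + 2, with no two terms consecutive in the sequence.

2584 + 377 + 55 + 21 + 2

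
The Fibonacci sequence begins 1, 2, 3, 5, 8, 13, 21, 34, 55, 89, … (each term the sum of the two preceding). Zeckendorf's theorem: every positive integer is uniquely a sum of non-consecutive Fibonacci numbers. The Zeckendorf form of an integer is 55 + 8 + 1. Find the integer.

64

55 + 8 + 1 = 64.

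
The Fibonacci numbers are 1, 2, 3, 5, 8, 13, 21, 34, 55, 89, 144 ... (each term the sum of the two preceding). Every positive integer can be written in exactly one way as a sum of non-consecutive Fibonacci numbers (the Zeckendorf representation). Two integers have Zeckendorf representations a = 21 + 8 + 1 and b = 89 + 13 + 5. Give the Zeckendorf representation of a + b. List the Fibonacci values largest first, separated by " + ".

89 + 34 + 13 + 1

The two numbers are 30 and 107, so their sum is 137.
137 − 89 = 48
48 − 34 = 14
14 − 13 = 1
1 − 1 = 0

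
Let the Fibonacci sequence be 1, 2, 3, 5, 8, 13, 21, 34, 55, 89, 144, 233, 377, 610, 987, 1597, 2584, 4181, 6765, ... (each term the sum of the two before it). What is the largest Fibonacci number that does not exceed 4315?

4181 ≤ 4315 < 6765, so the largest Fibonacci number not exceeding 4315 is 4181.

4181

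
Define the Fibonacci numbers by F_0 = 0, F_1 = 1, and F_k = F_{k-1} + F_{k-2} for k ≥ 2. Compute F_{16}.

Iterating the recurrence up to F_{10} = 55 and F_{9} = 34:
F_{11} = F_{10} + F_{9} = 55 + 34 = 89
F_{12} = F_{11} + F_{10} = 89 + 55 = 144
F_{13} = F_{12} + F_{11} = 144 + 89 = 233
F_{14} = F_{13} + F_{12} = 233 + 144 = 377
F_{15} = F_{14} + F_{13} = 377 + 233 = 610
F_{16} = F_{15} + F_{14} = 610 + 377 = 987

987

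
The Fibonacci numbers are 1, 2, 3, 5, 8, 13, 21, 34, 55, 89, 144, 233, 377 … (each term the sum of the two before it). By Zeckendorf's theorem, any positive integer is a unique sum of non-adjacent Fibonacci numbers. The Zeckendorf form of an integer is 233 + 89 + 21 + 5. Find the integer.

348

233 + 89 + 21 + 5 = 348.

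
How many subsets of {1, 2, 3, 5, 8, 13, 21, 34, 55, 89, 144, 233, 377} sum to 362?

11

362 = 233+89+34+5+1 = 233+89+34+3+2+1 = 233+89+21+13+5+1 = 233+89+21+13+3+2+1 = … (7 more), for 11 in all.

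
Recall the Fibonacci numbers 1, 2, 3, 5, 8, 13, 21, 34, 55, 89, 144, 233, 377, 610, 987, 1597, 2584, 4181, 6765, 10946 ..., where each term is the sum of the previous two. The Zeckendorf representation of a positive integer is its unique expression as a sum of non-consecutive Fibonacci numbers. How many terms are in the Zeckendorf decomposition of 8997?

Repeatedly subtract the largest Fibonacci number that fits:
take 6765 (≤ 8997); 8997 − 6765 = 2232
take 1597 (≤ 2232); 2232 − 1597 = 635
take 610 (≤ 635); 635 − 610 = 25
take 21 (≤ 25); 25 − 21 = 4
take 3 (≤ 4); 4 − 3 = 1
take 1 (≤ 1); 1 − 1 = 0
8997 = 6765 + 1597 + 610 + 21 + 3 + 1, which has 6 terms.

6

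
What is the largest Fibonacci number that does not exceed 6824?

6765 ≤ 6824 < 10946, so the largest Fibonacci number not exceeding 6824 is 6765.

6765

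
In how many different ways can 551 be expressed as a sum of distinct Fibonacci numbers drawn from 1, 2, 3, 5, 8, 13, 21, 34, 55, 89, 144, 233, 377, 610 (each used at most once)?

Starting from the Zeckendorf form and repeatedly splitting a term F_k into F_{k−1} + F_{k−2} (when neither is already used) reaches every representation.
551 = 377+144+21+8+1 = 377+144+21+5+3+1 = 377+89+55+21+8+1 = … (8 more), for 11 in all.

11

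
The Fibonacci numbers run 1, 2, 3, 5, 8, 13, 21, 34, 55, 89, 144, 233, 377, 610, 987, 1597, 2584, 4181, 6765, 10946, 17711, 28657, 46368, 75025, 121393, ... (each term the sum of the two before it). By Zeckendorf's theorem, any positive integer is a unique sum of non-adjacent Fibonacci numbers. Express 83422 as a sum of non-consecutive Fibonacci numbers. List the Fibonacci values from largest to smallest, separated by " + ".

75025 + 6765 + 1597 + 34 + 1

Repeatedly subtract the largest Fibonacci number that fits:
take 75025 (≤ 83422); 83422 − 75025 = 8397
take 6765 (≤ 8397); 8397 − 6765 = 1632
take 1597 (≤ 1632); 1632 − 1597 = 35
take 34 (≤ 35); 35 − 34 = 1
take 1 (≤ 1); 1 − 1 = 0
So 83422 = 75025 + 6765 + 1597 + 34 + 1, with no two terms consecutive in the sequence.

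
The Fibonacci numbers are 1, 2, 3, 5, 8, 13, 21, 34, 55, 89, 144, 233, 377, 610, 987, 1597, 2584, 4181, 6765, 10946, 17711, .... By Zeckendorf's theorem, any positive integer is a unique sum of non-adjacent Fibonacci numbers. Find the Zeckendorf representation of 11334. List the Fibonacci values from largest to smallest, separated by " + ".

10946 + 377 + 8 + 3

Greedy algorithm:
11334 − 10946 = 388
388 − 377 = 11
11 − 8 = 3
3 − 3 = 0
So 11334 = 10946 + 377 + 8 + 3, with no two terms consecutive in the sequence.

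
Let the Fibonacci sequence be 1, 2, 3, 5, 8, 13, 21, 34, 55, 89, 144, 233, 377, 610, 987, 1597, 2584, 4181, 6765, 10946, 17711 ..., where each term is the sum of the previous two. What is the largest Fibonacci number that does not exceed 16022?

10946 ≤ 16022 < 17711, so the largest Fibonacci number not exceeding 16022 is 10946.

10946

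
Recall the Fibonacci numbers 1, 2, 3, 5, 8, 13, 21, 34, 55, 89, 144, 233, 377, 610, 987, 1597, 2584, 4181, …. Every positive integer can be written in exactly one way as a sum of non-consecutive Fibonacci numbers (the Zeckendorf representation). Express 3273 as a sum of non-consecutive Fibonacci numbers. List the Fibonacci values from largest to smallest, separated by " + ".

Repeatedly subtract the largest Fibonacci number that fits:
3273 − 2584 = 689
689 − 610 = 79
79 − 55 = 24
24 − 21 = 3
3 − 3 = 0
So 3273 = 2584 + 610 + 55 + 21 + 3, with no two terms consecutive in the sequence.

2584 + 610 + 55 + 21 + 3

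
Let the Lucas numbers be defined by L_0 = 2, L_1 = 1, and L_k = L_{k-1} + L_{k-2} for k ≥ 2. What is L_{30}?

1860498

Iterating the recurrence up to L_{23} = 64079 and L_{22} = 39603:
L_{24} = L_{23} + L_{22} = 64079 + 39603 = 103682
L_{25} = L_{24} + L_{23} = 103682 + 64079 = 167761
L_{26} = L_{25} + L_{24} = 167761 + 103682 = 271443
L_{27} = L_{26} + L_{25} = 271443 + 167761 = 439204
L_{28} = L_{27} + L_{26} = 439204 + 271443 = 710647
L_{29} = L_{28} + L_{27} = 710647 + 439204 = 1149851
L_{30} = L_{29} + L_{28} = 1149851 + 710647 = 1860498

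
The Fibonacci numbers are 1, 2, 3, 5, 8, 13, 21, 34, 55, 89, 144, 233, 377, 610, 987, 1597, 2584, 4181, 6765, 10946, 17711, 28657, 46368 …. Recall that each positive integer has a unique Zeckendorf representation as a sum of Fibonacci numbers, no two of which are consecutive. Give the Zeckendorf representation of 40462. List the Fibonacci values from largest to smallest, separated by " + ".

take 28657 (≤ 40462); 40462 − 28657 = 11805
take 10946 (≤ 11805); 11805 − 10946 = 859
take 610 (≤ 859); 859 − 610 = 249
take 233 (≤ 249); 249 − 233 = 16
take 13 (≤ 16); 16 − 13 = 3
take 3 (≤ 3); 3 − 3 = 0
So 40462 = 28657 + 10946 + 610 + 233 + 13 + 3, with no two terms consecutive in the sequence.

28657 + 10946 + 610 + 233 + 13 + 3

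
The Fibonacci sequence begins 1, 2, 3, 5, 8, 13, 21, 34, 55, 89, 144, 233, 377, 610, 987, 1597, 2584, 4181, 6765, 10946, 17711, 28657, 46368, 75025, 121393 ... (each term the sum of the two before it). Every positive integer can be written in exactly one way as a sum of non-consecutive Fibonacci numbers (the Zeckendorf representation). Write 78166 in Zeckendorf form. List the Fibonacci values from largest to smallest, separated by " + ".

75025 + 2584 + 377 + 144 + 34 + 2

Greedily peel off the largest Fibonacci term at each step:
largest Fibonacci ≤ 78166 is 75025; 78166 − 75025 = 3141
largest Fibonacci ≤ 3141 is 2584; 3141 − 2584 = 557
largest Fibonacci ≤ 557 is 377; 557 − 377 = 180
largest Fibonacci ≤ 180 is 144; 180 − 144 = 36
largest Fibonacci ≤ 36 is 34; 36 − 34 = 2
largest Fibonacci ≤ 2 is 2; 2 − 2 = 0
So 78166 = 75025 + 2584 + 377 + 144 + 34 + 2, with no two terms consecutive in the sequence.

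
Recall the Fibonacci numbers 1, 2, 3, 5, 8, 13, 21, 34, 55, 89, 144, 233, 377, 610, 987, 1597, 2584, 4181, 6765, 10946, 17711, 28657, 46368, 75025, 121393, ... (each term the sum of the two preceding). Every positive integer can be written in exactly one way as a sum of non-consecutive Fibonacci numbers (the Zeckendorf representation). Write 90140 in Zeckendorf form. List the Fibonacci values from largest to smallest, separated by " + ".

Repeatedly subtract the largest Fibonacci number that fits:
90140: greatest Fibonacci not exceeding it is 75025, leaving 15115
15115: greatest Fibonacci not exceeding it is 10946, leaving 4169
4169: greatest Fibonacci not exceeding it is 2584, leaving 1585
1585: greatest Fibonacci not exceeding it is 987, leaving 598
598: greatest Fibonacci not exceeding it is 377, leaving 221
221: greatest Fibonacci not exceeding it is 144, leaving 77
77: greatest Fibonacci not exceeding it is 55, leaving 22
22: greatest Fibonacci not exceeding it is 21, leaving 1
1: greatest Fibonacci not exceeding it is 1, leaving 0
So 90140 = 75025 + 10946 + 2584 + 987 + 377 + 144 + 55 + 21 + 1, with no two terms consecutive in the sequence.

75025 + 10946 + 2584 + 987 + 377 + 144 + 55 + 21 + 1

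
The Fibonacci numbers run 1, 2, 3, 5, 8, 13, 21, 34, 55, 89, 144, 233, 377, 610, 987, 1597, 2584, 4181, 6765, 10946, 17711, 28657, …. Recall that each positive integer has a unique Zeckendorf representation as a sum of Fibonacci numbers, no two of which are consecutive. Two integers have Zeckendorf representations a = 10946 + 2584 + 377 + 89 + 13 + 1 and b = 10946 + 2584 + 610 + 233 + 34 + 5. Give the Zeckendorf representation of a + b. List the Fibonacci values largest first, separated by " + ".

The two numbers are 14010 and 14412, so their sum is 28422.
Greedily peel off the largest Fibonacci term at each step:
28422 − 17711 = 10711
10711 − 6765 = 3946
3946 − 2584 = 1362
1362 − 987 = 375
375 − 233 = 142
142 − 89 = 53
53 − 34 = 19
19 − 13 = 6
6 − 5 = 1
1 − 1 = 0

17711 + 6765 + 2584 + 987 + 233 + 89 + 34 + 13 + 5 + 1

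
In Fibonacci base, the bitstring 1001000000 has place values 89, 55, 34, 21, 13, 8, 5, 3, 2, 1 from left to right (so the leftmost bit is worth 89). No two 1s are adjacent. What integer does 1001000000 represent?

Summing the place values of the 1 bits: 89 + 21 = 110.

110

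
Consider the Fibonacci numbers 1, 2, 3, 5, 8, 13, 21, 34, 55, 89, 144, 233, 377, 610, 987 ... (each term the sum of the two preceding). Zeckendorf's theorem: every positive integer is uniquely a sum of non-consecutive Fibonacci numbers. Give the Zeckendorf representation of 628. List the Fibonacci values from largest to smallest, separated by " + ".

610 + 13 + 5

Greedily peel off the largest Fibonacci term at each step:
628 − 610 = 18
18 − 13 = 5
5 − 5 = 0
So 628 = 610 + 13 + 5, with no two terms consecutive in the sequence.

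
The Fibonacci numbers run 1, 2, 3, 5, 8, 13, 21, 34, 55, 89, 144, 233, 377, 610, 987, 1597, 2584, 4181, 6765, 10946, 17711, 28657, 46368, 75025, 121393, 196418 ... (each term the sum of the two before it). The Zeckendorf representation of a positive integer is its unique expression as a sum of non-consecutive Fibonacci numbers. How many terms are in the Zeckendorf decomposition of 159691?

8

Greedily peel off the largest Fibonacci term at each step:
largest Fibonacci ≤ 159691 is 121393; 159691 − 121393 = 38298
largest Fibonacci ≤ 38298 is 28657; 38298 − 28657 = 9641
largest Fibonacci ≤ 9641 is 6765; 9641 − 6765 = 2876
largest Fibonacci ≤ 2876 is 2584; 2876 − 2584 = 292
largest Fibonacci ≤ 292 is 233; 292 − 233 = 59
largest Fibonacci ≤ 59 is 55; 59 − 55 = 4
largest Fibonacci ≤ 4 is 3; 4 − 3 = 1
largest Fibonacci ≤ 1 is 1; 1 − 1 = 0
159691 = 121393 + 28657 + 6765 + 2584 + 233 + 55 + 3 + 1, which has 8 terms.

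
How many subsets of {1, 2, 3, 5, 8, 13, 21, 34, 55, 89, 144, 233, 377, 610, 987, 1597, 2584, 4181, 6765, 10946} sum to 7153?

7153 = 6765+377+8+3 = 6765+377+8+2+1 = 6765+233+144+8+3 = … (46 more), for 49 in all.

49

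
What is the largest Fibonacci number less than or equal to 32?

21 ≤ 32 < 34, so the largest Fibonacci number not exceeding 32 is 21.

21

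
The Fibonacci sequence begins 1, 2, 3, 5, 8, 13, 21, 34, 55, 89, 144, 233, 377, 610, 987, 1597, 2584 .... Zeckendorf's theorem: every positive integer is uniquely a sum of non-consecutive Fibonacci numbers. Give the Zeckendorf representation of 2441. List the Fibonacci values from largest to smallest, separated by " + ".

Greedy algorithm:
2441: greatest Fibonacci not exceeding it is 1597, leaving 844
844: greatest Fibonacci not exceeding it is 610, leaving 234
234: greatest Fibonacci not exceeding it is 233, leaving 1
1: greatest Fibonacci not exceeding it is 1, leaving 0
So 2441 = 1597 + 610 + 233 + 1, with no two terms consecutive in the sequence.

1597 + 610 + 233 + 1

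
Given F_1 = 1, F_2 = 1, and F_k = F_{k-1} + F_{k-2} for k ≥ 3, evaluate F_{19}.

4181

Iterating the recurrence up to F_{13} = 233 and F_{12} = 144:
F_{14} = F_{13} + F_{12} = 233 + 144 = 377
F_{15} = F_{14} + F_{13} = 377 + 233 = 610
F_{16} = F_{15} + F_{14} = 610 + 377 = 987
F_{17} = F_{16} + F_{15} = 987 + 610 = 1597
F_{18} = F_{17} + F_{16} = 1597 + 987 = 2584
F_{19} = F_{18} + F_{17} = 2584 + 1597 = 4181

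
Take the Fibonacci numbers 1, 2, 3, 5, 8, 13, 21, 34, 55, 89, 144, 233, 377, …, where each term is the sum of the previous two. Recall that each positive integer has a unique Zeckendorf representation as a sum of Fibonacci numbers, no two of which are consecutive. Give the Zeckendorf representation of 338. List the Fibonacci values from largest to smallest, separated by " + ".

233 + 89 + 13 + 3

largest Fibonacci ≤ 338 is 233; 338 − 233 = 105
largest Fibonacci ≤ 105 is 89; 105 − 89 = 16
largest Fibonacci ≤ 16 is 13; 16 − 13 = 3
largest Fibonacci ≤ 3 is 3; 3 − 3 = 0
So 338 = 233 + 89 + 13 + 3, with no two terms consecutive in the sequence.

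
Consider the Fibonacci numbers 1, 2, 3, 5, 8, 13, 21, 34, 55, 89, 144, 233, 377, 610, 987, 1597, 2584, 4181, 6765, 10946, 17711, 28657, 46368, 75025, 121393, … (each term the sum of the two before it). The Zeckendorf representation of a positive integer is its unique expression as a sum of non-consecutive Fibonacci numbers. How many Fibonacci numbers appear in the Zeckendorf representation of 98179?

largest Fibonacci ≤ 98179 is 75025; 98179 − 75025 = 23154
largest Fibonacci ≤ 23154 is 17711; 23154 − 17711 = 5443
largest Fibonacci ≤ 5443 is 4181; 5443 − 4181 = 1262
largest Fibonacci ≤ 1262 is 987; 1262 − 987 = 275
largest Fibonacci ≤ 275 is 233; 275 − 233 = 42
largest Fibonacci ≤ 42 is 34; 42 − 34 = 8
largest Fibonacci ≤ 8 is 8; 8 − 8 = 0
98179 = 75025 + 17711 + 4181 + 987 + 233 + 34 + 8, which has 7 terms.

7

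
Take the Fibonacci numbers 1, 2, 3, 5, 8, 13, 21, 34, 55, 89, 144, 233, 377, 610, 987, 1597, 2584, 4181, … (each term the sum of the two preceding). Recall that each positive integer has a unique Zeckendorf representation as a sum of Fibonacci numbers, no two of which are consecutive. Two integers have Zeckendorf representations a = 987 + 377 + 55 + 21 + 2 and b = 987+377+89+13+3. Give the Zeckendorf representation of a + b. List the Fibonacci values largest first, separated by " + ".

The two numbers are 1442 and 1469, so their sum is 2911.
largest Fibonacci ≤ 2911 is 2584; 2911 − 2584 = 327
largest Fibonacci ≤ 327 is 233; 327 − 233 = 94
largest Fibonacci ≤ 94 is 89; 94 − 89 = 5
largest Fibonacci ≤ 5 is 5; 5 − 5 = 0

2584 + 233 + 89 + 5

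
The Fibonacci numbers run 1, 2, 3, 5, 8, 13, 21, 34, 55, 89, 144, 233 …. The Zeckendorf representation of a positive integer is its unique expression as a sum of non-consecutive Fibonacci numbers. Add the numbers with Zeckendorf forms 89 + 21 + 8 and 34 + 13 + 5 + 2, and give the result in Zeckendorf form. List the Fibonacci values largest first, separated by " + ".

The two numbers are 118 and 54, so their sum is 172.
Repeatedly subtract the largest Fibonacci number that fits:
144 ≤ 172 < 233, so take 144; remainder 28
21 ≤ 28 < 34, so take 21; remainder 7
5 ≤ 7 < 8, so take 5; remainder 2
2 ≤ 2 < 3, so take 2; remainder 0

144 + 21 + 5 + 2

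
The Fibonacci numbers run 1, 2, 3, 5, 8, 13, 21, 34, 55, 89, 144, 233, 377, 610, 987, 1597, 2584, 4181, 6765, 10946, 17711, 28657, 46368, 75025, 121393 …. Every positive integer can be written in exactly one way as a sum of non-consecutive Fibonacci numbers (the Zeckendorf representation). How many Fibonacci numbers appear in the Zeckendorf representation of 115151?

largest Fibonacci ≤ 115151 is 75025; 115151 − 75025 = 40126
largest Fibonacci ≤ 40126 is 28657; 40126 − 28657 = 11469
largest Fibonacci ≤ 11469 is 10946; 11469 − 10946 = 523
largest Fibonacci ≤ 523 is 377; 523 − 377 = 146
largest Fibonacci ≤ 146 is 144; 146 − 144 = 2
largest Fibonacci ≤ 2 is 2; 2 − 2 = 0
115151 = 75025 + 28657 + 10946 + 377 + 144 + 2, which has 6 terms.

6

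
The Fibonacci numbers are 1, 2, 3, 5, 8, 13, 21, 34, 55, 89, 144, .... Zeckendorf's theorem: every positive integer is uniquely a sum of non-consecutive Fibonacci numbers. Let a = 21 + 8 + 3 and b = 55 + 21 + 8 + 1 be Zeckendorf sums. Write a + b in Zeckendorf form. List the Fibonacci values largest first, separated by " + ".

89 + 21 + 5 + 2

The two numbers are 32 and 85, so their sum is 117.
Repeatedly subtract the largest Fibonacci number that fits:
117: greatest Fibonacci not exceeding it is 89, leaving 28
28: greatest Fibonacci not exceeding it is 21, leaving 7
7: greatest Fibonacci not exceeding it is 5, leaving 2
2: greatest Fibonacci not exceeding it is 2, leaving 0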